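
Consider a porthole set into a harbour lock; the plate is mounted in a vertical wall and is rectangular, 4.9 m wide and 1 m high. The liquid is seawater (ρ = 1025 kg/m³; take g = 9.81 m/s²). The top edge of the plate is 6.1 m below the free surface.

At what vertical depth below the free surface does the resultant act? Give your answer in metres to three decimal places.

h_p = 6.613 m

γ = ρg = 1025 × 9.81 / 1000 = 10.05525 kN/m³.
The centroid lies 1/2 = 0.5 m below the top edge, so the centroid depth is h_c = 6.1 + 0.5 = 6.6 m.
A = 4.9 × 1 = 4.9 m².
Resultant F = γ·h_c·A = 10.05525 × 6.6 × 4.9 = 325.187 kN.
I_c = b·h³/12 = 4.9 × 1³/12 = 0.408333 m⁴.
Centre of pressure: y_p = y_c + I_c/(y_c·A) = 6.6 + 0.408333/(6.6 × 4.9) = 6.6 + 0.0126263 = 6.61263 m along the plane.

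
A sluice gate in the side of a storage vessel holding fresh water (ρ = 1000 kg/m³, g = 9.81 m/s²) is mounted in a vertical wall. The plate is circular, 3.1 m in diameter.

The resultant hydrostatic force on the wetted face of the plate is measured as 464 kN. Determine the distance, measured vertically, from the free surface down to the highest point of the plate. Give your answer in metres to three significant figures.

d_top ≈ 4.72 m

γ = ρg = 1000 × 9.81 = 9810 N/m³ = 9.81 kN/m³.
A = π(1.55)² = 7.54768 m².
From F = γ·h_c·A, the centroid depth is h_c = 464/(9.81 × 7.54768) = 6.26665 m.
The centroid is at the centre, 1.55 m below the top of the plate, so the highest point sits at h_top = 6.26665 − 1.55 = 4.71665 m below the surface.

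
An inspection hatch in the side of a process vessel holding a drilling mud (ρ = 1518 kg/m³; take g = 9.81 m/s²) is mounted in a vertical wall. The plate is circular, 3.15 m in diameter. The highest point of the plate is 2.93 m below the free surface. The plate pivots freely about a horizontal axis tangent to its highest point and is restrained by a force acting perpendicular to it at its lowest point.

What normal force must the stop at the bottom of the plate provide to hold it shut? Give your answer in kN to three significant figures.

P ≈ 284 kN

γ = ρg = 1518 × 9.81 / 1000 = 14.89158 kN/m³.
The centroid is at the centre, 1.575 m below the top of the plate, so the centroid depth is h_c = 2.93 + 1.575 = 4.505 m.
A = π(1.575)² = 7.79311 m².
Resultant F = γ·h_c·A = 14.89158 × 4.505 × 7.79311 = 522.813 kN.
I_c = πr⁴/4 = π × 1.575⁴/4 = 4.83295 m⁴.
Centre of pressure: y_p = y_c + I_c/(y_c·A) = 4.505 + 4.83295/(4.505 × 7.79311) = 4.505 + 0.13766 = 4.64266 m along the plane.
The resultant acts 1.575 + 0.13766 = 1.71266 m (along the plate) below the hinge at the top edge, so the moment about the hinge is M = F × 1.71266 = 522.813 × 1.71266 = 895.401 kN·m.
A normal force at the bottom, 3.15 m from the hinge, must supply this moment: P = 895.401/3.15 = 284.254 kN.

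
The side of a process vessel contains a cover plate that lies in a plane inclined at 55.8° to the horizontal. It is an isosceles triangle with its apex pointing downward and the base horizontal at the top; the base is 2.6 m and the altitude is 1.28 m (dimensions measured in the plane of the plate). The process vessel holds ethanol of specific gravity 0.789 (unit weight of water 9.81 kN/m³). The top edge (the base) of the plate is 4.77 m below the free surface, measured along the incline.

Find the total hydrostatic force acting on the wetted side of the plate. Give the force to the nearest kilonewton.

F ≈ 55 kN

γ = 0.789 × 9.81 = 7.74009 kN/m³.
Let θ = 55.8° be the plate's angle to the horizontal; measure y along the incline from where the plane meets the free surface. Vertical depth h = y·sinθ with sinθ = 0.827081.
With the apex down, the centroid sits h/3 = 1.28/3 = 0.426667 m below the base (the top edge), so y_c = 4.77 + 0.426667 = 5.19667 m and h_c = 5.19667 × 0.827081 = 4.29807 m.
A = ½ × 2.6 × 1.28 = 1.664 m².
Resultant F = γ·h_c·A = 7.74009 × 4.29807 × 1.664 = 55.357 kN.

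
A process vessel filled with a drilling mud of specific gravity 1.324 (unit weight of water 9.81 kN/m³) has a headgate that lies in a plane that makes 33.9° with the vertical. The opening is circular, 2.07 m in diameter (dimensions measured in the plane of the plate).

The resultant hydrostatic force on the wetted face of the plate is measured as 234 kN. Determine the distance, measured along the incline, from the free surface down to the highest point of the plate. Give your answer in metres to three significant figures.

γ = 1.324 × 9.81 = 12.98844 kN/m³.
A = π(1.035)² = 3.36535 m².
From F = γ·h_c·A, the centroid depth is h_c = 234/(12.98844 × 3.36535) = 5.35339 m.
The plate makes 33.9° with the vertical, i.e. θ = 90° − 33.9° = 56.1° to the horizontal. Measuring y along the incline from the free-surface line, vertical depth h = y·sinθ with sinθ = 0.830012.
Along the incline, y_c = h_c/sinθ = 5.35339/0.830012 = 6.44977 m.
The centroid is at the centre, 1.035 m below the top of the plate, so the highest point sits at y_top = 6.44977 − 1.035 = 5.41477 m along the incline.

y_top ≈ 5.41 m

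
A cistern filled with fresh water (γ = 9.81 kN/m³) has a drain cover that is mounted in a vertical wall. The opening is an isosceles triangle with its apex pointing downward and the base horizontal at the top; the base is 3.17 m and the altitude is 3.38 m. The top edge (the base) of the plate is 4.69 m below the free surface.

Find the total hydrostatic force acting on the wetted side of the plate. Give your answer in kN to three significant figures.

F ≈ 306 kN

γ = 9.81 kN/m³.
With the apex down, the centroid sits h/3 = 3.38/3 = 1.12667 m below the base (the top edge), so the centroid depth is h_c = 4.69 + 1.12667 = 5.81667 m.
A = ½ × 3.17 × 3.38 = 5.3573 m².
Resultant F = γ·h_c·A = 9.81 × 5.81667 × 5.3573 = 305.696 kN.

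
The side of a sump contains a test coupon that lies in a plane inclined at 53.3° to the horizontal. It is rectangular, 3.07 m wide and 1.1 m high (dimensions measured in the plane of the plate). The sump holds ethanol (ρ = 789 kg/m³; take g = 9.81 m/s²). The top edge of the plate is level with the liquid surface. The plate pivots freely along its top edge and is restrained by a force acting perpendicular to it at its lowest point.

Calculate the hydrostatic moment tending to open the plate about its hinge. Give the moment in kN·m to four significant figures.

γ = ρg = 789 × 9.81 / 1000 = 7.74009 kN/m³.
Let θ = 53.3° be the plate's angle to the horizontal; measure y along the incline from where the plane meets the free surface. Vertical depth h = y·sinθ with sinθ = 0.801776.
The centroid lies 1.1/2 = 0.55 m below the top edge, so y_c = 0.55 m and h_c = 0.55 × 0.801776 = 0.440977 m.
A = 3.07 × 1.1 = 3.377 m².
Resultant F = γ·h_c·A = 7.74009 × 0.440977 × 3.377 = 11.5264 kN.
I_c = b·h³/12 = 3.07 × 1.1³/12 = 0.340514 m⁴.
Centre of pressure: y_p = y_c + I_c/(y_c·A) = 0.55 + 0.340514/(0.55 × 3.377) = 0.55 + 0.183333 = 0.733333 m along the plane.
The resultant acts 0.55 + 0.183333 = 0.733333 m (along the plate) below the hinge at the top edge, so the moment about the hinge is M = F × 0.733333 = 11.5264 × 0.733333 = 8.45269 kN·m.

M ≈ 8.453 kN·m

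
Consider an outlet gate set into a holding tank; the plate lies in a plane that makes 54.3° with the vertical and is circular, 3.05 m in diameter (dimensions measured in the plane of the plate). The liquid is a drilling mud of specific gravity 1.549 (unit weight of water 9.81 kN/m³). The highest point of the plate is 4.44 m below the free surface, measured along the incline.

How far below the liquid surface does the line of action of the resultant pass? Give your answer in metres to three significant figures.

γ = 1.549 × 9.81 = 15.19569 kN/m³.
The plate makes 54.3° with the vertical, i.e. θ = 90° − 54.3° = 35.7° to the horizontal. Measuring y along the incline from the free-surface line, vertical depth h = y·sinθ with sinθ = 0.583541.
The centroid is at the centre, 1.525 m below the top of the plate, so y_c = 4.44 + 1.525 = 5.965 m and h_c = 5.965 × 0.583541 = 3.48082 m.
A = π(1.525)² = 7.30617 m².
Resultant F = γ·h_c·A = 15.19569 × 3.48082 × 7.30617 = 386.449 kN.
I_c = πr⁴/4 = π × 1.525⁴/4 = 4.24785 m⁴.
Centre of pressure: y_p = y_c + I_c/(y_c·A) = 5.965 + 4.24785/(5.965 × 7.30617) = 5.965 + 0.0974695 = 6.06247 m along the plane.
Vertically, h_p = y_p·sinθ = 6.06247 × 0.583541 = 3.5377 m.

h_p = 3.54 m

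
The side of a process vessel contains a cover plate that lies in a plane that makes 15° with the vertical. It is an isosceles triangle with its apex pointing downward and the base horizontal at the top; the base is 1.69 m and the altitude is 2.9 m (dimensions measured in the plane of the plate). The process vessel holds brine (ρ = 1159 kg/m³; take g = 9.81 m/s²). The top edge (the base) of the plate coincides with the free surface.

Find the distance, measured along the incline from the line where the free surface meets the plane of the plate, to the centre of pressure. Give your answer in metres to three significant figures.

γ = ρg = 1159 × 9.81 / 1000 = 11.36979 kN/m³.
The plate makes 15° with the vertical, i.e. θ = 90° − 15° = 75° to the horizontal. Measuring y along the incline from the free-surface line, vertical depth h = y·sinθ with sinθ = 0.965926.
With the apex down, the centroid sits h/3 = 2.9/3 = 0.966667 m below the base (the top edge), so y_c = 0.966667 m and h_c = 0.966667 × 0.965926 = 0.933729 m.
A = ½ × 1.69 × 2.9 = 2.4505 m².
Resultant F = γ·h_c·A = 11.36979 × 0.933729 × 2.4505 = 26.0152 kN.
I_c = b·h³/36 = 1.69 × 2.9³/36 = 1.14493 m⁴.
Centre of pressure: y_p = y_c + I_c/(y_c·A) = 0.966667 + 1.14493/(0.966667 × 2.4505) = 0.966667 + 0.483334 = 1.45 m along the plane.

y_p = 1.45 m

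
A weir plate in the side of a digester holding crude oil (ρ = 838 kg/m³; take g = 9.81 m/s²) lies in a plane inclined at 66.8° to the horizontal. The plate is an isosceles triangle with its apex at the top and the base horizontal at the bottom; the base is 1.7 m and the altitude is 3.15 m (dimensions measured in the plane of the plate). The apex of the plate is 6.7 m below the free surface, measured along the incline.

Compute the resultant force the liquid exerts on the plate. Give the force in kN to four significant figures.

γ = ρg = 838 × 9.81 / 1000 = 8.22078 kN/m³.
Let θ = 66.8° be the plate's angle to the horizontal; measure y along the incline from where the plane meets the free surface. Vertical depth h = y·sinθ with sinθ = 0.919135.
With the apex up, the centroid sits 2h/3 = 2 × 3.15/3 = 2.1 m below the apex, so y_c = 6.7 + 2.1 = 8.8 m and h_c = 8.8 × 0.919135 = 8.08839 m.
A = ½ × 1.7 × 3.15 = 2.6775 m².
Resultant F = γ·h_c·A = 8.22078 × 8.08839 × 2.6775 = 178.035 kN.

F ≈ 178.0 kN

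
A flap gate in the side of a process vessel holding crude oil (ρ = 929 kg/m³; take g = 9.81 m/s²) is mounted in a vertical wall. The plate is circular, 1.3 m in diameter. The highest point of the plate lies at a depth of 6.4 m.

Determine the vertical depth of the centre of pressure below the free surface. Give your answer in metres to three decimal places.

h_p = 7.065 m

γ = ρg = 929 × 9.81 / 1000 = 9.11349 kN/m³.
The centroid is at the centre, 0.65 m below the top of the plate, so the centroid depth is h_c = 6.4 + 0.65 = 7.05 m.
A = π(0.65)² = 1.32732 m².
Resultant F = γ·h_c·A = 9.11349 × 7.05 × 1.32732 = 85.2804 kN.
I_c = πr⁴/4 = π × 0.65⁴/4 = 0.140198 m⁴.
Centre of pressure: y_p = y_c + I_c/(y_c·A) = 7.05 + 0.140198/(7.05 × 1.32732) = 7.05 + 0.0149823 = 7.06498 m along the plane.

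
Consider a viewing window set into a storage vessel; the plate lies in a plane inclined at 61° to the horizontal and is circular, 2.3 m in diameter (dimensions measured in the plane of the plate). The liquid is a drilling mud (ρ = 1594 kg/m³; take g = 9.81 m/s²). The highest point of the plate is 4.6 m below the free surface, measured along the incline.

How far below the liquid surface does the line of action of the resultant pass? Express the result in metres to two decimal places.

γ = ρg = 1594 × 9.81 / 1000 = 15.63714 kN/m³.
Let θ = 61° be the plate's angle to the horizontal; measure y along the incline from where the plane meets the free surface. Vertical depth h = y·sinθ with sinθ = 0.874620.
The centroid is at the centre, 1.15 m below the top of the plate, so y_c = 4.6 + 1.15 = 5.75 m and h_c = 5.75 × 0.874620 = 5.02907 m.
A = π(1.15)² = 4.15476 m².
Resultant F = γ·h_c·A = 15.63714 × 5.02907 × 4.15476 = 326.731 kN.
I_c = πr⁴/4 = π × 1.15⁴/4 = 1.37367 m⁴.
Centre of pressure: y_p = y_c + I_c/(y_c·A) = 5.75 + 1.37367/(5.75 × 4.15476) = 5.75 + 0.0575001 = 5.8075 m along the plane.
Vertically, h_p = y_p·sinθ = 5.8075 × 0.874620 = 5.07936 m.

h_p = 5.08 m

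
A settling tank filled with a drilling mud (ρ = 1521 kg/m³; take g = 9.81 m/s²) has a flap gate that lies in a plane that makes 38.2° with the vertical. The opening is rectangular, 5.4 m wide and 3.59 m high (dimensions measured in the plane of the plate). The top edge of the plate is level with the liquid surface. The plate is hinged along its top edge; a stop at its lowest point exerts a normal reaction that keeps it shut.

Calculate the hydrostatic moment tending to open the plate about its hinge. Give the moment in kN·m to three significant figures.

γ = ρg = 1521 × 9.81 / 1000 = 14.92101 kN/m³.
The plate makes 38.2° with the vertical, i.e. θ = 90° − 38.2° = 51.8° to the horizontal. Measuring y along the incline from the free-surface line, vertical depth h = y·sinθ with sinθ = 0.785857.
The centroid lies 3.59/2 = 1.795 m below the top edge, so y_c = 1.795 m and h_c = 1.795 × 0.785857 = 1.41061 m.
A = 5.4 × 3.59 = 19.386 m².
Resultant F = γ·h_c·A = 14.92101 × 1.41061 × 19.386 = 408.031 kN.
I_c = b·h³/12 = 5.4 × 3.59³/12 = 20.8207 m⁴.
Centre of pressure: y_p = y_c + I_c/(y_c·A) = 1.795 + 20.8207/(1.795 × 19.386) = 1.795 + 0.598333 = 2.39333 m along the plane.
The resultant acts 1.795 + 0.598333 = 2.39333 m (along the plate) below the hinge at the top edge, so the moment about the hinge is M = F × 2.39333 = 408.031 × 2.39333 = 976.553 kN·m.

M ≈ 977 kN·m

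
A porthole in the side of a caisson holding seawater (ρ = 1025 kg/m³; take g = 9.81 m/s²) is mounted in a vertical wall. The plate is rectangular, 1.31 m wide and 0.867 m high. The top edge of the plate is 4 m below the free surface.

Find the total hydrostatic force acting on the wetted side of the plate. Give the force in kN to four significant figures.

F ≈ 50.63 kN

γ = ρg = 1025 × 9.81 / 1000 = 10.05525 kN/m³.
The centroid lies 0.867/2 = 0.4335 m below the top edge, so the centroid depth is h_c = 4 + 0.4335 = 4.4335 m.
A = 1.31 × 0.867 = 1.13577 m².
Resultant F = γ·h_c·A = 10.05525 × 4.4335 × 1.13577 = 50.6326 kN.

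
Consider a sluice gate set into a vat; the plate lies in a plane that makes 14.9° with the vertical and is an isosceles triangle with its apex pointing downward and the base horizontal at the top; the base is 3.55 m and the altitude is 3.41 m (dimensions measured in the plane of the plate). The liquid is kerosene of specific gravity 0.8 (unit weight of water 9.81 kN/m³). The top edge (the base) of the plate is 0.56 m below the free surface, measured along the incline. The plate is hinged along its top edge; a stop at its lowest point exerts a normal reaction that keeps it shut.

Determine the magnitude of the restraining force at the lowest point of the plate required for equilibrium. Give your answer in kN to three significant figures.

P ≈ 34.7 kN

γ = 0.8 × 9.81 = 7.848 kN/m³.
The plate makes 14.9° with the vertical, i.e. θ = 90° − 14.9° = 75.1° to the horizontal. Measuring y along the incline from the free-surface line, vertical depth h = y·sinθ with sinθ = 0.966376.
With the apex down, the centroid sits h/3 = 3.41/3 = 1.13667 m below the base (the top edge), so y_c = 0.56 + 1.13667 = 1.69667 m and h_c = 1.69667 × 0.966376 = 1.63962 m.
A = ½ × 3.55 × 3.41 = 6.05275 m².
Resultant F = γ·h_c·A = 7.848 × 1.63962 × 6.05275 = 77.8852 kN.
I_c = b·h³/36 = 3.55 × 3.41³/36 = 3.91011 m⁴.
Centre of pressure: y_p = y_c + I_c/(y_c·A) = 1.69667 + 3.91011/(1.69667 × 6.05275) = 1.69667 + 0.380749 = 2.07742 m along the plane.
The resultant acts 1.13667 + 0.380749 = 1.51742 m (along the plate) below the hinge at the top edge, so the moment about the hinge is M = F × 1.51742 = 77.8852 × 1.51742 = 118.185 kN·m.
A normal force at the bottom, 3.41 m from the hinge, must supply this moment: P = 118.185/3.41 = 34.6584 kN.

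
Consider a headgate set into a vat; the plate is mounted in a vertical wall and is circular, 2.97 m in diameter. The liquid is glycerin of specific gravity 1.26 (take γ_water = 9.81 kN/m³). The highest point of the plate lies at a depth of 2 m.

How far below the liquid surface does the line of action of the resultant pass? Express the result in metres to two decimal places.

h_p = 3.64 m

γ = 1.26 × 9.81 = 12.3606 kN/m³.
The centroid is at the centre, 1.485 m below the top of the plate, so the centroid depth is h_c = 2 + 1.485 = 3.485 m.
A = π(1.485)² = 6.92792 m².
Resultant F = γ·h_c·A = 12.3606 × 3.485 × 6.92792 = 298.432 kN.
I_c = πr⁴/4 = π × 1.485⁴/4 = 3.8194 m⁴.
Centre of pressure: y_p = y_c + I_c/(y_c·A) = 3.485 + 3.8194/(3.485 × 6.92792) = 3.485 + 0.158194 = 3.64319 m along the plane.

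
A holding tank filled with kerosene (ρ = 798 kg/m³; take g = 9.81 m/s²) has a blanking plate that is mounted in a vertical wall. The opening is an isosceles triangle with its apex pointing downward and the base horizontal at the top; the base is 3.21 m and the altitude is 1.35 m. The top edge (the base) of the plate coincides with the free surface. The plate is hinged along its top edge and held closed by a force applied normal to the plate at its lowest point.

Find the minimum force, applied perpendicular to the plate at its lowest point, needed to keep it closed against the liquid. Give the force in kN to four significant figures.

γ = ρg = 798 × 9.81 / 1000 = 7.82838 kN/m³.
With the apex down, the centroid sits h/3 = 1.35/3 = 0.45 m below the base (the top edge), so the centroid depth is h_c = 0.45 m.
A = ½ × 3.21 × 1.35 = 2.16675 m².
Resultant F = γ·h_c·A = 7.82838 × 0.45 × 2.16675 = 7.63296 kN.
I_c = b·h³/36 = 3.21 × 1.35³/36 = 0.219383 m⁴.
Centre of pressure: y_p = y_c + I_c/(y_c·A) = 0.45 + 0.219383/(0.45 × 2.16675) = 0.45 + 0.225 = 0.675 m along the plane.
The resultant acts 0.45 + 0.225 = 0.675 m (along the plate) below the hinge at the top edge, so the moment about the hinge is M = F × 0.675 = 7.63296 × 0.675 = 5.15225 kN·m.
A normal force at the bottom, 1.35 m from the hinge, must supply this moment: P = 5.15225/1.35 = 3.81648 kN.

P ≈ 3.816 kN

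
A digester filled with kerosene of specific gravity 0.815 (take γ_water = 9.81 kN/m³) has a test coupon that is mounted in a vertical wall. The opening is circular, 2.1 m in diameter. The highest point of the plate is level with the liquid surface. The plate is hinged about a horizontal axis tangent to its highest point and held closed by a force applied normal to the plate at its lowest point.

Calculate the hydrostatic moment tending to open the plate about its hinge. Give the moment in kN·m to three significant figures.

M ≈ 38.2 kN·m

γ = 0.815 × 9.81 = 7.99515 kN/m³.
The centroid is at the centre, 1.05 m below the top of the plate, so the centroid depth is h_c = 1.05 m.
A = π(1.05)² = 3.46361 m².
Resultant F = γ·h_c·A = 7.99515 × 1.05 × 3.46361 = 29.0767 kN.
I_c = πr⁴/4 = π × 1.05⁴/4 = 0.954656 m⁴.
Centre of pressure: y_p = y_c + I_c/(y_c·A) = 1.05 + 0.954656/(1.05 × 3.46361) = 1.05 + 0.2625 = 1.3125 m along the plane.
The resultant acts 1.05 + 0.2625 = 1.3125 m (along the plate) below the hinge at the top edge, so the moment about the hinge is M = F × 1.3125 = 29.0767 × 1.3125 = 38.1632 kN·m.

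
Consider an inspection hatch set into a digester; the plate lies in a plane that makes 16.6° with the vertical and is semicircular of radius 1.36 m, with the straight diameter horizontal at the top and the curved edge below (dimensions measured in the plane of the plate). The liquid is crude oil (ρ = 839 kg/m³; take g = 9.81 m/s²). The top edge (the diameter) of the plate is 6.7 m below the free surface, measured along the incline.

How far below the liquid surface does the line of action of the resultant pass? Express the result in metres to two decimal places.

h_p = 6.99 m

γ = ρg = 839 × 9.81 / 1000 = 8.23059 kN/m³.
The plate makes 16.6° with the vertical, i.e. θ = 90° − 16.6° = 73.4° to the horizontal. Measuring y along the incline from the free-surface line, vertical depth h = y·sinθ with sinθ = 0.958323.
The centroid of a semicircle lies 4r/(3π) = 0.577202 m from the diameter, here below the top edge, so y_c = 6.7 + 0.577202 = 7.2772 m and h_c = 7.2772 × 0.958323 = 6.97391 m.
A = πr²/2 = π × 1.36²/2 = 2.90534 m².
Resultant F = γ·h_c·A = 8.23059 × 6.97391 × 2.90534 = 166.765 kN.
I_c = (π/8 − 8/(9π))·r⁴ = 0.109757 × 1.36⁴ = 0.375481 m⁴.
Centre of pressure: y_p = y_c + I_c/(y_c·A) = 7.2772 + 0.375481/(7.2772 × 2.90534) = 7.2772 + 0.0177593 = 7.29496 m along the plane.
Vertically, h_p = y_p·sinθ = 7.29496 × 0.958323 = 6.99093 m.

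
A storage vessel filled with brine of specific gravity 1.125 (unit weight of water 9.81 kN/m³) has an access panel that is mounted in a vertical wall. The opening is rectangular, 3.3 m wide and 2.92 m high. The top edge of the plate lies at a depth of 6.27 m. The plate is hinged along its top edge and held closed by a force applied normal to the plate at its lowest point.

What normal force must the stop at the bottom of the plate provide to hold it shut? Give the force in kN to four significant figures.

γ = 1.125 × 9.81 = 11.03625 kN/m³.
The centroid lies 2.92/2 = 1.46 m below the top edge, so the centroid depth is h_c = 6.27 + 1.46 = 7.73 m.
A = 3.3 × 2.92 = 9.636 m².
Resultant F = γ·h_c·A = 11.03625 × 7.73 × 9.636 = 822.049 kN.
I_c = b·h³/12 = 3.3 × 2.92³/12 = 6.8467 m⁴.
Centre of pressure: y_p = y_c + I_c/(y_c·A) = 7.73 + 6.8467/(7.73 × 9.636) = 7.73 + 0.0919189 = 7.82192 m along the plane.
The resultant acts 1.46 + 0.0919189 = 1.55192 m (along the plate) below the hinge at the top edge, so the moment about the hinge is M = F × 1.55192 = 822.049 × 1.55192 = 1275.75 kN·m.
A normal force at the bottom, 2.92 m from the hinge, must supply this moment: P = 1275.75/2.92 = 436.901 kN.

P ≈ 436.9 kN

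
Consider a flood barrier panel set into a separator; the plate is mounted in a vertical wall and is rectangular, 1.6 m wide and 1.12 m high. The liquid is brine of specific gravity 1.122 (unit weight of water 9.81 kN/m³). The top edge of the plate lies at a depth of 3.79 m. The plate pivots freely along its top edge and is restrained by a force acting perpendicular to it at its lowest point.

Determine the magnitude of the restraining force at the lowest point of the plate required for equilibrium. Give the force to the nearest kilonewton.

γ = 1.122 × 9.81 = 11.00682 kN/m³.
The centroid lies 1.12/2 = 0.56 m below the top edge, so the centroid depth is h_c = 3.79 + 0.56 = 4.35 m.
A = 1.6 × 1.12 = 1.792 m².
Resultant F = γ·h_c·A = 11.00682 × 4.35 × 1.792 = 85.8004 kN.
I_c = b·h³/12 = 1.6 × 1.12³/12 = 0.187324 m⁴.
Centre of pressure: y_p = y_c + I_c/(y_c·A) = 4.35 + 0.187324/(4.35 × 1.792) = 4.35 + 0.0240307 = 4.37403 m along the plane.
The resultant acts 0.56 + 0.0240307 = 0.584031 m (along the plate) below the hinge at the top edge, so the moment about the hinge is M = F × 0.584031 = 85.8004 × 0.584031 = 50.1101 kN·m.
A normal force at the bottom, 1.12 m from the hinge, must supply this moment: P = 50.1101/1.12 = 44.7412 kN.

P ≈ 45 kN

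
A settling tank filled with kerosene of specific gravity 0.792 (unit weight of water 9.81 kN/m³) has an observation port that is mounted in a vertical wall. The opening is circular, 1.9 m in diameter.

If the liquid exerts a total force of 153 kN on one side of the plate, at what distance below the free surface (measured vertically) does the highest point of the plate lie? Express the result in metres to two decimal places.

d_top ≈ 6.00 m

γ = 0.792 × 9.81 = 7.76952 kN/m³.
A = π(0.95)² = 2.83529 m².
From F = γ·h_c·A, the centroid depth is h_c = 153/(7.76952 × 2.83529) = 6.94544 m.
The centroid is at the centre, 0.95 m below the top of the plate, so the highest point sits at h_top = 6.94544 − 0.95 = 5.99544 m below the surface.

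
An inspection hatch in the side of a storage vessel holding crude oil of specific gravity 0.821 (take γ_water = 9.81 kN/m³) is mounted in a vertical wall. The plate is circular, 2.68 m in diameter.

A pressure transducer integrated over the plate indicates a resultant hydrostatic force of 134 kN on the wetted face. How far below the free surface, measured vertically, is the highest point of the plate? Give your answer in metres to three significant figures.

d_top ≈ 1.61 m

γ = 0.821 × 9.81 = 8.05401 kN/m³.
A = π(1.34)² = 5.64104 m².
From F = γ·h_c·A, the centroid depth is h_c = 134/(8.05401 × 5.64104) = 2.9494 m.
The centroid is at the centre, 1.34 m below the top of the plate, so the highest point sits at h_top = 2.9494 − 1.34 = 1.6094 m below the surface.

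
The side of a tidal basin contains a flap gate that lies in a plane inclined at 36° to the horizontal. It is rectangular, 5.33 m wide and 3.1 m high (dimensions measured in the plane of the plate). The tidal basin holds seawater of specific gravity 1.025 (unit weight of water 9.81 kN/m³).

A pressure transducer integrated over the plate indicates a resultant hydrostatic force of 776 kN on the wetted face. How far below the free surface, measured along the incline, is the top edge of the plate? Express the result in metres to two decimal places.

y_top ≈ 6.40 m

γ = 1.025 × 9.81 = 10.05525 kN/m³.
A = 5.33 × 3.1 = 16.523 m².
From F = γ·h_c·A, the centroid depth is h_c = 776/(10.05525 × 16.523) = 4.67068 m.
Let θ = 36° be the plate's angle to the horizontal; measure y along the incline from where the plane meets the free surface. Vertical depth h = y·sinθ with sinθ = 0.587785.
Along the incline, y_c = h_c/sinθ = 4.67068/0.587785 = 7.94624 m.
The centroid lies 3.1/2 = 1.55 m below the top edge, so the top edge sits at y_top = 7.94624 − 1.55 = 6.39624 m along the incline.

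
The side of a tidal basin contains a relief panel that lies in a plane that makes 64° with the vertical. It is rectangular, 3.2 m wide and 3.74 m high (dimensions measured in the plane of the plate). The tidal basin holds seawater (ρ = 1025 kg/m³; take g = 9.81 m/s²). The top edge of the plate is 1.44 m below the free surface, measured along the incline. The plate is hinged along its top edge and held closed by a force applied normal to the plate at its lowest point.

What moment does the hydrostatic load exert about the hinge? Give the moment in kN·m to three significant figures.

M ≈ 388 kN·m

γ = ρg = 1025 × 9.81 / 1000 = 10.05525 kN/m³.
The plate makes 64° with the vertical, i.e. θ = 90° − 64° = 26° to the horizontal. Measuring y along the incline from the free-surface line, vertical depth h = y·sinθ with sinθ = 0.438371.
The centroid lies 3.74/2 = 1.87 m below the top edge, so y_c = 1.44 + 1.87 = 3.31 m and h_c = 3.31 × 0.438371 = 1.45101 m.
A = 3.2 × 3.74 = 11.968 m².
Resultant F = γ·h_c·A = 10.05525 × 1.45101 × 11.968 = 174.616 kN.
I_c = b·h³/12 = 3.2 × 3.74³/12 = 13.9503 m⁴.
Centre of pressure: y_p = y_c + I_c/(y_c·A) = 3.31 + 13.9503/(3.31 × 11.968) = 3.31 + 0.352155 = 3.66216 m along the plane.
The resultant acts 1.87 + 0.352155 = 2.22215 m (along the plate) below the hinge at the top edge, so the moment about the hinge is M = F × 2.22215 = 174.616 × 2.22215 = 388.023 kN·m.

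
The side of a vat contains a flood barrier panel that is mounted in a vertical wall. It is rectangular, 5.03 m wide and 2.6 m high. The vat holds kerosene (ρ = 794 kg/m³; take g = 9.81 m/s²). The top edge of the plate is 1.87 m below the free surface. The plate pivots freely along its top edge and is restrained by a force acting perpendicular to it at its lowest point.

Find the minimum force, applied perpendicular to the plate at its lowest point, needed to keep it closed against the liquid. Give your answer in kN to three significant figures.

P ≈ 184 kN

γ = ρg = 794 × 9.81 / 1000 = 7.78914 kN/m³.
The centroid lies 2.6/2 = 1.3 m below the top edge, so the centroid depth is h_c = 1.87 + 1.3 = 3.17 m.
A = 5.03 × 2.6 = 13.078 m².
Resultant F = γ·h_c·A = 7.78914 × 3.17 × 13.078 = 322.916 kN.
I_c = b·h³/12 = 5.03 × 2.6³/12 = 7.36727 m⁴.
Centre of pressure: y_p = y_c + I_c/(y_c·A) = 3.17 + 7.36727/(3.17 × 13.078) = 3.17 + 0.177708 = 3.34771 m along the plane.
The resultant acts 1.3 + 0.177708 = 1.47771 m (along the plate) below the hinge at the top edge, so the moment about the hinge is M = F × 1.47771 = 322.916 × 1.47771 = 477.176 kN·m.
A normal force at the bottom, 2.6 m from the hinge, must supply this moment: P = 477.176/2.6 = 183.529 kN.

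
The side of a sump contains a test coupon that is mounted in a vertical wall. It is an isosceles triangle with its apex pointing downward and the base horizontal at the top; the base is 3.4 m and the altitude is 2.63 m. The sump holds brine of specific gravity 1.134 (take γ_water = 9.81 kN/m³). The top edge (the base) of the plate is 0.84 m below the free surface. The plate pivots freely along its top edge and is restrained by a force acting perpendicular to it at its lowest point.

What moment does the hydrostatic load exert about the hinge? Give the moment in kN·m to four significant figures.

γ = 1.134 × 9.81 = 11.12454 kN/m³.
With the apex down, the centroid sits h/3 = 2.63/3 = 0.876667 m below the base (the top edge), so the centroid depth is h_c = 0.84 + 0.876667 = 1.71667 m.
A = ½ × 3.4 × 2.63 = 4.471 m².
Resultant F = γ·h_c·A = 11.12454 × 1.71667 × 4.471 = 85.3834 kN.
I_c = b·h³/36 = 3.4 × 2.63³/36 = 1.71808 m⁴.
Centre of pressure: y_p = y_c + I_c/(y_c·A) = 1.71667 + 1.71808/(1.71667 × 4.471) = 1.71667 + 0.223847 = 1.94052 m along the plane.
The resultant acts 0.876667 + 0.223847 = 1.10051 m (along the plate) below the hinge at the top edge, so the moment about the hinge is M = F × 1.10051 = 85.3834 × 1.10051 = 93.9653 kN·m.

M ≈ 93.97 kN·m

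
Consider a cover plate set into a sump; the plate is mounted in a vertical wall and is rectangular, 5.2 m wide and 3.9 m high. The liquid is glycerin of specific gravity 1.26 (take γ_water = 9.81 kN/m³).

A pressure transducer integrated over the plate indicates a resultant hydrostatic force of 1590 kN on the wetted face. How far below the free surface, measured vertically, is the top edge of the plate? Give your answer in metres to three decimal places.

d_top ≈ 4.393 m

γ = 1.26 × 9.81 = 12.3606 kN/m³.
A = 5.2 × 3.9 = 20.28 m².
From F = γ·h_c·A, the centroid depth is h_c = 1590/(12.3606 × 20.28) = 6.34293 m.
The centroid lies 3.9/2 = 1.95 m below the top edge, so the top edge sits at h_top = 6.34293 − 1.95 = 4.39293 m below the surface.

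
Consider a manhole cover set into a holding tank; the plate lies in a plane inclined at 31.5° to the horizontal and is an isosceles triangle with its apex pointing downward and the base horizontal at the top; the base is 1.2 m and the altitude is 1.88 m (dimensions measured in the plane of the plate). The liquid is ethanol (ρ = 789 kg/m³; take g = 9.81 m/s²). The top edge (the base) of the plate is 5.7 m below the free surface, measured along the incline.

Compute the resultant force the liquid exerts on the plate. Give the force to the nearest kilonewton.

F ≈ 29 kN

γ = ρg = 789 × 9.81 / 1000 = 7.74009 kN/m³.
Let θ = 31.5° be the plate's angle to the horizontal; measure y along the incline from where the plane meets the free surface. Vertical depth h = y·sinθ with sinθ = 0.522499.
With the apex down, the centroid sits h/3 = 1.88/3 = 0.626667 m below the base (the top edge), so y_c = 5.7 + 0.626667 = 6.32667 m and h_c = 6.32667 × 0.522499 = 3.30568 m.
A = ½ × 1.2 × 1.88 = 1.128 m².
Resultant F = γ·h_c·A = 7.74009 × 3.30568 × 1.128 = 28.8613 kN.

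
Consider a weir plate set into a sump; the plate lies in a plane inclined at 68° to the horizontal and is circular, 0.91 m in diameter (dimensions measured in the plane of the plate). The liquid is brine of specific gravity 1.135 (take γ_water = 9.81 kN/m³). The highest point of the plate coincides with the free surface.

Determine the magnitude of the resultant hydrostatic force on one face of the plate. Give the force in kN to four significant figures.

F ≈ 3.055 kN

γ = 1.135 × 9.81 = 11.13435 kN/m³.
Let θ = 68° be the plate's angle to the horizontal; measure y along the incline from where the plane meets the free surface. Vertical depth h = y·sinθ with sinθ = 0.927184.
The centroid is at the centre, 0.455 m below the top of the plate, so y_c = 0.455 m and h_c = 0.455 × 0.927184 = 0.421869 m.
A = π(0.455)² = 0.650388 m².
Resultant F = γ·h_c·A = 11.13435 × 0.421869 × 0.650388 = 3.05503 kN.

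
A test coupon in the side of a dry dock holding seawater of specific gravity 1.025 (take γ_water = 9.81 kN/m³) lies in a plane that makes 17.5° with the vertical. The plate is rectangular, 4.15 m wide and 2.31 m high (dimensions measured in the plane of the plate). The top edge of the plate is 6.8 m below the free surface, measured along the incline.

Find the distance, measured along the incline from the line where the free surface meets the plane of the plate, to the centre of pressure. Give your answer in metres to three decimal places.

γ = 1.025 × 9.81 = 10.05525 kN/m³.
The plate makes 17.5° with the vertical, i.e. θ = 90° − 17.5° = 72.5° to the horizontal. Measuring y along the incline from the free-surface line, vertical depth h = y·sinθ with sinθ = 0.953717.
The centroid lies 2.31/2 = 1.155 m below the top edge, so y_c = 6.8 + 1.155 = 7.955 m and h_c = 7.955 × 0.953717 = 7.58682 m.
A = 4.15 × 2.31 = 9.5865 m².
Resultant F = γ·h_c·A = 10.05525 × 7.58682 × 9.5865 = 731.329 kN.
I_c = b·h³/12 = 4.15 × 2.31³/12 = 4.26288 m⁴.
Centre of pressure: y_p = y_c + I_c/(y_c·A) = 7.955 + 4.26288/(7.955 × 9.5865) = 7.955 + 0.0558988 = 8.0109 m along the plane.

y_p = 8.011 m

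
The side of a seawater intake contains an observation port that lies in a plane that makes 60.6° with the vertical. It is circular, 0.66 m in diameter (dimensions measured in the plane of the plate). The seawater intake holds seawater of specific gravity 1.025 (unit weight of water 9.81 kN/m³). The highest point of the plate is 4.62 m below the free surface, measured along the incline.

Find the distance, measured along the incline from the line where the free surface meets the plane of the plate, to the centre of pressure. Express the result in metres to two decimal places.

γ = 1.025 × 9.81 = 10.05525 kN/m³.
The plate makes 60.6° with the vertical, i.e. θ = 90° − 60.6° = 29.4° to the horizontal. Measuring y along the incline from the free-surface line, vertical depth h = y·sinθ with sinθ = 0.490904.
The centroid is at the centre, 0.33 m below the top of the plate, so y_c = 4.62 + 0.33 = 4.95 m and h_c = 4.95 × 0.490904 = 2.42997 m.
A = π(0.33)² = 0.342119 m².
Resultant F = γ·h_c·A = 10.05525 × 2.42997 × 0.342119 = 8.35932 kN.
I_c = πr⁴/4 = π × 0.33⁴/4 = 0.0093142 m⁴.
Centre of pressure: y_p = y_c + I_c/(y_c·A) = 4.95 + 0.0093142/(4.95 × 0.342119) = 4.95 + 0.00550001 = 4.9555 m along the plane.

y_p = 4.96 m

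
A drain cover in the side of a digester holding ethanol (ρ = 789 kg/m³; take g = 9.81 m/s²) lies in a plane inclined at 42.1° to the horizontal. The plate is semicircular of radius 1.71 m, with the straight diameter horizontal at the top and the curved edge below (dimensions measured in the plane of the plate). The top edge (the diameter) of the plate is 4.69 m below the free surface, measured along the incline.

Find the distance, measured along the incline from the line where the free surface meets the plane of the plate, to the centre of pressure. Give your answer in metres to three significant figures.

y_p = 5.45 m

γ = ρg = 789 × 9.81 / 1000 = 7.74009 kN/m³.
Let θ = 42.1° be the plate's angle to the horizontal; measure y along the incline from where the plane meets the free surface. Vertical depth h = y·sinθ with sinθ = 0.670427.
The centroid of a semicircle lies 4r/(3π) = 0.725747 m from the diameter, here below the top edge, so y_c = 4.69 + 0.725747 = 5.41575 m and h_c = 5.41575 × 0.670427 = 3.63087 m.
A = πr²/2 = π × 1.71²/2 = 4.59317 m².
Resultant F = γ·h_c·A = 7.74009 × 3.63087 × 4.59317 = 129.083 kN.
I_c = (π/8 − 8/(9π))·r⁴ = 0.109757 × 1.71⁴ = 0.938462 m⁴.
Centre of pressure: y_p = y_c + I_c/(y_c·A) = 5.41575 + 0.938462/(5.41575 × 4.59317) = 5.41575 + 0.0377264 = 5.45348 m along the plane.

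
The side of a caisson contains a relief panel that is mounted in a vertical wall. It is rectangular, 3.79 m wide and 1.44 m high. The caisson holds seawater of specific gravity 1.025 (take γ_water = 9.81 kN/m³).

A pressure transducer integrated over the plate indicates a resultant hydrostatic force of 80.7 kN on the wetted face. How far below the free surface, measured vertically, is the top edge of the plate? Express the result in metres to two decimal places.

d_top ≈ 0.75 m

γ = 1.025 × 9.81 = 10.05525 kN/m³.
A = 3.79 × 1.44 = 5.4576 m².
From F = γ·h_c·A, the centroid depth is h_c = 80.7/(10.05525 × 5.4576) = 1.47055 m.
The centroid lies 1.44/2 = 0.72 m below the top edge, so the top edge sits at h_top = 1.47055 − 0.72 = 0.75055 m below the surface.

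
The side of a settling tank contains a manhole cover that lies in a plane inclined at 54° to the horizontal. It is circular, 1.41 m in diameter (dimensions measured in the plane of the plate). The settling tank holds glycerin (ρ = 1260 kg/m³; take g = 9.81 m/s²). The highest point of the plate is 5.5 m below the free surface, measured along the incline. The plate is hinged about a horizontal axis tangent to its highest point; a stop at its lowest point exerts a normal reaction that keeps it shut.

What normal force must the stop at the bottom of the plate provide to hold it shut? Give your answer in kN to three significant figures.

γ = ρg = 1260 × 9.81 / 1000 = 12.3606 kN/m³.
Let θ = 54° be the plate's angle to the horizontal; measure y along the incline from where the plane meets the free surface. Vertical depth h = y·sinθ with sinθ = 0.809017.
The centroid is at the centre, 0.705 m below the top of the plate, so y_c = 5.5 + 0.705 = 6.205 m and h_c = 6.205 × 0.809017 = 5.01995 m.
A = π(0.705)² = 1.56145 m².
Resultant F = γ·h_c·A = 12.3606 × 5.01995 × 1.56145 = 96.8873 kN.
I_c = πr⁴/4 = π × 0.705⁴/4 = 0.19402 m⁴.
Centre of pressure: y_p = y_c + I_c/(y_c·A) = 6.205 + 0.19402/(6.205 × 1.56145) = 6.205 + 0.0200252 = 6.22503 m along the plane.
The resultant acts 0.705 + 0.0200252 = 0.725025 m (along the plate) below the hinge at the top edge, so the moment about the hinge is M = F × 0.725025 = 96.8873 × 0.725025 = 70.2457 kN·m.
A normal force at the bottom, 1.41 m from the hinge, must supply this moment: P = 70.2457/1.41 = 49.8196 kN.

P ≈ 49.8 kN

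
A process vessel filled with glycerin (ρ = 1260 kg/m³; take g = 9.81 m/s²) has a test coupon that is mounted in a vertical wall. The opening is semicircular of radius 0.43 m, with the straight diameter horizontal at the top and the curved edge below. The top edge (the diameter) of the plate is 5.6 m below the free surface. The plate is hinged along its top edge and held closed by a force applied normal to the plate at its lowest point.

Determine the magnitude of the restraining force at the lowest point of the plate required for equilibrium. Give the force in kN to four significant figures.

γ = ρg = 1260 × 9.81 / 1000 = 12.3606 kN/m³.
The centroid of a semicircle lies 4r/(3π) = 0.182498 m from the diameter, here below the top edge, so the centroid depth is h_c = 5.6 + 0.182498 = 5.7825 m.
A = πr²/2 = π × 0.43²/2 = 0.29044 m².
Resultant F = γ·h_c·A = 12.3606 × 5.7825 × 0.29044 = 20.7592 kN.
I_c = (π/8 − 8/(9π))·r⁴ = 0.109757 × 0.43⁴ = 0.00375237 m⁴.
Centre of pressure: y_p = y_c + I_c/(y_c·A) = 5.7825 + 0.00375237/(5.7825 × 0.29044) = 5.7825 + 0.00223426 = 5.78473 m along the plane.
The resultant acts 0.182498 + 0.00223426 = 0.184732 m (along the plate) below the hinge at the top edge, so the moment about the hinge is M = F × 0.184732 = 20.7592 × 0.184732 = 3.83489 kN·m.
A normal force at the bottom, 0.43 m from the hinge, must supply this moment: P = 3.83489/0.43 = 8.91835 kN.

P ≈ 8.918 kN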